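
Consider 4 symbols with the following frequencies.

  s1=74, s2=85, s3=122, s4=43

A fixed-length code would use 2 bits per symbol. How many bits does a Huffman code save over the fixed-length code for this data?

Fixed-length: 2 bits × 324 symbols = 648 bits.
Huffman merges:
combine s4(43), s1(74) → 117
combine s2(85), 117 → 202
combine s3(122), 202 → 324
Huffman total = 117 + 202 + 324 = 643 bits.
Saving = 648 − 643 = 5 bits.

5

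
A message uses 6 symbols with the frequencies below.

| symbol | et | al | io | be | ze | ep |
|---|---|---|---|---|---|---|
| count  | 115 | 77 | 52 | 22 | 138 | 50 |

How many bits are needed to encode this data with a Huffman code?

1104

Greedily combine the two least-frequent nodes:
be(22) + ep(50) → 72
io(52) + 72 → 124
al(77) + et(115) → 192
124 + ze(138) → 262
192 + 262 → 454
The encoded length is the sum of every internal node's weight: 72 + 124 + 192 + 262 + 454 = 1104 bits.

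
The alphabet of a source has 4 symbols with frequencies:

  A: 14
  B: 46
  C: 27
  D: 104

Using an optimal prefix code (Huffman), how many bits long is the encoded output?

Build the Huffman tree bottom-up:
A(14) + C(27) → 41
41 + B(46) → 87
87 + D(104) → 191
The encoded length is the sum of every internal node's weight: 41 + 87 + 191 = 319 bits.

319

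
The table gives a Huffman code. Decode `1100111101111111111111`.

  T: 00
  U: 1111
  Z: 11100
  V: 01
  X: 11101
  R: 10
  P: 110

PVXUUU

Read left to right; each codeword is recognised as soon as it completes (prefix code):
  110→P | 01→V | 11101→X | 1111→U | 1111→U | 1111→U
Decoded message: PVXUUU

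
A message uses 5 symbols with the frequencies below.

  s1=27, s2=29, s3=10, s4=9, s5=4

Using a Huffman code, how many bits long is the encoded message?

165

Build the Huffman tree bottom-up:
merge s5(4) and s4(9): 13
merge s3(10) and 13: 23
merge 23 and s1(27): 50
merge s2(29) and 50: 79
Total encoded bits = sum of merged weights = 13 + 23 + 50 + 79 = 165.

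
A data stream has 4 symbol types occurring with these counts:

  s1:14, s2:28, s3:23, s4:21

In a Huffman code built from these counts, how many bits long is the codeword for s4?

Huffman merges, smallest pair first:
combine s1(14), s4(21) → 35
combine s3(23), s2(28) → 51
combine 35, 51 → 86
s4's leaf is at depth 2, giving a 2-bit codeword.

2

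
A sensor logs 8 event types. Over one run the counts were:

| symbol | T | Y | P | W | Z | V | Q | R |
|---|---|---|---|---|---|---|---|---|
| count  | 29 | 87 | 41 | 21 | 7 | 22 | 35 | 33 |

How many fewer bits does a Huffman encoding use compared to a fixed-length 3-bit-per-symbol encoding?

59

Fixed-length: 3 bits × 275 symbols = 825 bits.
Huffman merges:
merge Z(7) and W(21): 28
merge V(22) and 28: 50
merge T(29) and R(33): 62
merge Q(35) and P(41): 76
merge 50 and 62: 112
merge 76 and Y(87): 163
merge 112 and 163: 275
Huffman total = 28 + 50 + 62 + 76 + 112 + 163 + 275 = 766 bits.
Saving = 825 − 766 = 59 bits.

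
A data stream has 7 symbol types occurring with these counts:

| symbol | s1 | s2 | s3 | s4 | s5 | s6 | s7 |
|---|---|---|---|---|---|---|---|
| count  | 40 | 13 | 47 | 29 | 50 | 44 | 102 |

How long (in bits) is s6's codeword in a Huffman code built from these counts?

Build the tree from the bottom:
s2(13) + s4(29) → 42
s1(40) + 42 → 82
s6(44) + s3(47) → 91
s5(50) + 82 → 132
91 + s7(102) → 193
132 + 193 → 325
s6 sits 3 levels below the root, so its codeword is 3 bits.

3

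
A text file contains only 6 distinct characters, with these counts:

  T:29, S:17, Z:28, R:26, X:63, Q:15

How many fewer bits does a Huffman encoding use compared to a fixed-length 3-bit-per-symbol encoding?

Fixed-length: 3 bits × 178 symbols = 534 bits.
Huffman merges:
Q(15) + S(17) → 32
R(26) + Z(28) → 54
T(29) + 32 → 61
54 + 61 → 115
X(63) + 115 → 178
Huffman total = 32 + 54 + 61 + 115 + 178 = 440 bits.
Saving = 534 − 440 = 94 bits.

94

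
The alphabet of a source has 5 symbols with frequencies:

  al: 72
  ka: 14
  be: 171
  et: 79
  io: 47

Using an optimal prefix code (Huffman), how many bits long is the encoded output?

789

Greedily combine the two least-frequent nodes:
merge ka(14) and io(47): 61
merge 61 and al(72): 133
merge et(79) and 133: 212
merge be(171) and 212: 383
The encoded length is the sum of every internal node's weight: 61 + 133 + 212 + 383 = 789 bits.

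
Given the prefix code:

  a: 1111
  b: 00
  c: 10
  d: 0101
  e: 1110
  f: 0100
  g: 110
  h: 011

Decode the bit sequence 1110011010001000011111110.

ehffbae

Read left to right; each codeword is recognised as soon as it completes (prefix code):
  1110→e | 011→h | 0100→f | 0100→f | 00→b | 1111→a | 1110→e
Decoded message: ehffbae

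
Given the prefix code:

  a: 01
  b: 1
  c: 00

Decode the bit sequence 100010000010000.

Read left to right; each codeword is recognised as soon as it completes (prefix code):
  1→b | 00→c | 01→a | 00→c | 00→c | 01→a | 00→c | 00→c
Decoded message: bcaccacc

bcaccacc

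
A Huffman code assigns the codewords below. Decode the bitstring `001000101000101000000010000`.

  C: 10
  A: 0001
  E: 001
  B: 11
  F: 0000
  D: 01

EADADFAF

Read left to right; each codeword is recognised as soon as it completes (prefix code):
  001→E | 0001→A | 01→D | 0001→A | 01→D | 0000→F | 0001→A | 0000→F
Decoded message: EADADFAF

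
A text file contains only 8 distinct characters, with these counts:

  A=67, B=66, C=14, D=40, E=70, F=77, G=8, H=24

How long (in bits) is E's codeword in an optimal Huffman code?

2

Repeatedly merge the two smallest:
G(8) + C(14) → 22
22 + H(24) → 46
D(40) + 46 → 86
B(66) + A(67) → 133
E(70) + F(77) → 147
86 + 133 → 219
147 + 219 → 366
E sits 2 levels below the root, so its codeword is 2 bits.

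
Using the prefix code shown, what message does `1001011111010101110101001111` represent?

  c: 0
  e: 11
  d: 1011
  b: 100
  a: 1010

bdeadabee

Read left to right; each codeword is recognised as soon as it completes (prefix code):
  100→b | 1011→d | 11→e | 1010→a | 1011→d | 1010→a | 100→b | 11→e | 11→e
Decoded message: bdeadabee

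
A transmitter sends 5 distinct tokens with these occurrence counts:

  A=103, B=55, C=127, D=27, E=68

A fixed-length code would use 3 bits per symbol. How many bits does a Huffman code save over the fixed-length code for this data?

298

Fixed-length: 3 bits × 380 symbols = 1140 bits.
Huffman merges:
D(27) + B(55) → 82
E(68) + 82 → 150
A(103) + C(127) → 230
150 + 230 → 380
Huffman total = 82 + 150 + 230 + 380 = 842 bits.
Saving = 1140 − 842 = 298 bits.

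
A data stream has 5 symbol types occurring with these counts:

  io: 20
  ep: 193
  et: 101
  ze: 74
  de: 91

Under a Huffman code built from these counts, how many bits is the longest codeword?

4

Merge the two lowest-weight nodes at each step:
combine io(20), ze(74) → 94
combine de(91), 94 → 185
combine et(101), 185 → 286
combine ep(193), 286 → 479
The rarest symbols sit at the bottom; the longest codeword is 4 bits.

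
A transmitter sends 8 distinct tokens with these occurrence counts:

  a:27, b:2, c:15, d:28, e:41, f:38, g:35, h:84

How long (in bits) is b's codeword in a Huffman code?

Repeatedly merge the two smallest:
b(2) + c(15) → 17
17 + a(27) → 44
d(28) + g(35) → 63
f(38) + e(41) → 79
44 + 63 → 107
79 + h(84) → 163
107 + 163 → 270
b's leaf is at depth 4, giving a 4-bit codeword.

4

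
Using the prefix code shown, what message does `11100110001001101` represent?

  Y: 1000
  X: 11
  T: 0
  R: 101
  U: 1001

XUYUR

Read left to right; each codeword is recognised as soon as it completes (prefix code):
  11→X | 1001→U | 1000→Y | 1001→U | 101→R
Decoded message: XUYUR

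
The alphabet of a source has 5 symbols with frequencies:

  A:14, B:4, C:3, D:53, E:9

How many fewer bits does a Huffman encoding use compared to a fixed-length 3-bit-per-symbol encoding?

113

Fixed-length: 3 bits × 83 symbols = 249 bits.
Huffman merges:
merge C(3) and B(4): 7
merge 7 and E(9): 16
merge A(14) and 16: 30
merge 30 and D(53): 83
Huffman total = 7 + 16 + 30 + 83 = 136 bits.
Saving = 249 − 136 = 113 bits.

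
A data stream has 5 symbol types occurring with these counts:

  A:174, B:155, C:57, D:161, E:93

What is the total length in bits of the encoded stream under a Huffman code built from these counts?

1430

Greedily combine the two least-frequent nodes:
C(57) + E(93) → 150
150 + B(155) → 305
D(161) + A(174) → 335
305 + 335 → 640
Total encoded bits = sum of merged weights = 150 + 305 + 335 + 640 = 1430.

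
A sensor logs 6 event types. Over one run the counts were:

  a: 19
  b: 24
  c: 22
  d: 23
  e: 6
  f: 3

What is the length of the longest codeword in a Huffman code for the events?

Merge the two lowest-weight nodes at each step:
f(3) + e(6) → 9
9 + a(19) → 28
c(22) + d(23) → 45
b(24) + 28 → 52
45 + 52 → 97
The first pair merged (f, e) ends up deepest, at depth 4.

4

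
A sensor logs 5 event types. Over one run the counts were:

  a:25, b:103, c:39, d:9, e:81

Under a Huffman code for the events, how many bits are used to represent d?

4

Repeatedly merge the two smallest:
merge d(9) and a(25): 34
merge 34 and c(39): 73
merge 73 and e(81): 154
merge b(103) and 154: 257
d sits 4 levels below the root, so its codeword is 4 bits.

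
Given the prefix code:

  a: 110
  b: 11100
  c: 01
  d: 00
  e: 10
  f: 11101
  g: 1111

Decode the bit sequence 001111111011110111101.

dgfff

Read left to right; each codeword is recognised as soon as it completes (prefix code):
  00→d | 1111→g | 11101→f | 11101→f | 11101→f
Decoded message: dgfff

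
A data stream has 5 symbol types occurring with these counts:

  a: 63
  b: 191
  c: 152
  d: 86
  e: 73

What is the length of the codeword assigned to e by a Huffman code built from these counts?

Huffman merges, smallest pair first:
combine a(63), e(73) → 136
combine d(86), 136 → 222
combine c(152), b(191) → 343
combine 222, 343 → 565
e's leaf is at depth 3, giving a 3-bit codeword.

3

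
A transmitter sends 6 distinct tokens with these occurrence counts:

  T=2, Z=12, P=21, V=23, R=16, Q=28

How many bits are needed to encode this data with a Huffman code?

Greedily combine the two least-frequent nodes:
combine T(2), Z(12) → 14
combine 14, R(16) → 30
combine P(21), V(23) → 44
combine Q(28), 30 → 58
combine 44, 58 → 102
Total encoded bits = sum of merged weights = 14 + 30 + 44 + 58 + 102 = 248.

248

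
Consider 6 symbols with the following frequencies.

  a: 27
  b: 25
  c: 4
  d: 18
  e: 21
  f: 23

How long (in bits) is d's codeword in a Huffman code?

4

Build the tree from the bottom:
c(4) + d(18) → 22
e(21) + 22 → 43
f(23) + b(25) → 48
a(27) + 43 → 70
48 + 70 → 118
d's leaf is at depth 4, giving a 4-bit codeword.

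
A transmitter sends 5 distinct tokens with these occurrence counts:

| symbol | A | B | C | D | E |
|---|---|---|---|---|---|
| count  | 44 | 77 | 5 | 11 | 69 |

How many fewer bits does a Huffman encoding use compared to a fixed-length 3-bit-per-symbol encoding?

Fixed-length: 3 bits × 206 symbols = 618 bits.
Huffman merges:
merge C(5) and D(11): 16
merge 16 and A(44): 60
merge 60 and E(69): 129
merge B(77) and 129: 206
Huffman total = 16 + 60 + 129 + 206 = 411 bits.
Saving = 618 − 411 = 207 bits.

207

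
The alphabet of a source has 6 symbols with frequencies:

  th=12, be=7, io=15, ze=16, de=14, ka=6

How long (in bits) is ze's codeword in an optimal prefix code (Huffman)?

2

Build the tree from the bottom:
merge ka(6) and be(7): 13
merge th(12) and 13: 25
merge de(14) and io(15): 29
merge ze(16) and 25: 41
merge 29 and 41: 70
ze sits 2 levels below the root, so its codeword is 2 bits.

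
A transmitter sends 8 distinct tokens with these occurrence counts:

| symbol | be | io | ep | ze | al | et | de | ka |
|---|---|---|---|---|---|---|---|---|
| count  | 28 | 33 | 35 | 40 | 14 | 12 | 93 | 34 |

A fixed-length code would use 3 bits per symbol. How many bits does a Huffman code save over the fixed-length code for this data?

Fixed-length: 3 bits × 289 symbols = 867 bits.
Huffman merges:
merge et(12) and al(14): 26
merge 26 and be(28): 54
merge io(33) and ka(34): 67
merge ep(35) and ze(40): 75
merge 54 and 67: 121
merge 75 and de(93): 168
merge 121 and 168: 289
Huffman total = 26 + 54 + 67 + 75 + 121 + 168 + 289 = 800 bits.
Saving = 867 − 800 = 67 bits.

67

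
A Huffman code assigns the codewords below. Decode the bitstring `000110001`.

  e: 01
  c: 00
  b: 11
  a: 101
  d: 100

Read left to right; each codeword is recognised as soon as it completes (prefix code):
  00→c | 01→e | 100→d | 01→e
Decoded message: cede

cede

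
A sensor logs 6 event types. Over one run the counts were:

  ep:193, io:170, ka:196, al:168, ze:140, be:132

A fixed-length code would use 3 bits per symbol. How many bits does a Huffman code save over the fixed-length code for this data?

Fixed-length: 3 bits × 999 symbols = 2997 bits.
Huffman merges:
combine be(132), ze(140) → 272
combine al(168), io(170) → 338
combine ep(193), ka(196) → 389
combine 272, 338 → 610
combine 389, 610 → 999
Huffman total = 272 + 338 + 389 + 610 + 999 = 2608 bits.
Saving = 2997 − 2608 = 389 bits.

389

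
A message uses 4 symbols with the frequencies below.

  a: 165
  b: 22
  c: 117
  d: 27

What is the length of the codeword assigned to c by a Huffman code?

2

Repeatedly merge the two smallest:
combine b(22), d(27) → 49
combine 49, c(117) → 166
combine a(165), 166 → 331
The subtree containing c is merged 2 times, so code length = 2.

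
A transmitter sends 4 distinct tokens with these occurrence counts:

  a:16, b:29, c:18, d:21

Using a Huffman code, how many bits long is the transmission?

168

Merge the two smallest weights repeatedly:
merge a(16) and c(18): 34
merge d(21) and b(29): 50
merge 34 and 50: 84
Total encoded bits = sum of merged weights = 34 + 50 + 84 = 168.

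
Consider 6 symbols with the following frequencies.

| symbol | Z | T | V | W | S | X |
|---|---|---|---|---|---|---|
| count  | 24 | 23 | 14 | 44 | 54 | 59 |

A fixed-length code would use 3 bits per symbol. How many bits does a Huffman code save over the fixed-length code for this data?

120

Fixed-length: 3 bits × 218 symbols = 654 bits.
Huffman merges:
V(14) + T(23) → 37
Z(24) + 37 → 61
W(44) + S(54) → 98
X(59) + 61 → 120
98 + 120 → 218
Huffman total = 37 + 61 + 98 + 120 + 218 = 534 bits.
Saving = 654 − 534 = 120 bits.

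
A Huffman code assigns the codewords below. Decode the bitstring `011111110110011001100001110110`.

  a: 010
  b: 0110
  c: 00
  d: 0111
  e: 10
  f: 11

dffbbbcdb

Read left to right; each codeword is recognised as soon as it completes (prefix code):
  0111→d | 11→f | 11→f | 0110→b | 0110→b | 0110→b | 00→c | 0111→d | 0110→b
Decoded message: dffbbbcdb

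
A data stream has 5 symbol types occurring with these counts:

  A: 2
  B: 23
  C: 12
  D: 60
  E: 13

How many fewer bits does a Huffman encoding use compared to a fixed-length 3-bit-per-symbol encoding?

129

Fixed-length: 3 bits × 110 symbols = 330 bits.
Huffman merges:
combine A(2), C(12) → 14
combine E(13), 14 → 27
combine B(23), 27 → 50
combine 50, D(60) → 110
Huffman total = 14 + 27 + 50 + 110 = 201 bits.
Saving = 330 − 201 = 129 bits.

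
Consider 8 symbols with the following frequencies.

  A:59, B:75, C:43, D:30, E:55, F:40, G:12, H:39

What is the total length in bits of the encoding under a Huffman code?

Greedily combine the two least-frequent nodes:
G(12) + D(30) → 42
H(39) + F(40) → 79
42 + C(43) → 85
E(55) + A(59) → 114
B(75) + 79 → 154
85 + 114 → 199
154 + 199 → 353
Each symbol's bit-cost is frequency × depth; summing gives 1026 bits (equivalently 42 + 79 + 85 + 114 + 154 + 199 + 353).

1026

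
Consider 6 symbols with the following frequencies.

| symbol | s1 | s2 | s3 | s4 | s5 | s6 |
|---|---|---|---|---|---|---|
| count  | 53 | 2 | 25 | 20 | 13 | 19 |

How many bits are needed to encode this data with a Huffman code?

Greedily combine the two least-frequent nodes:
s2(2) + s5(13) → 15
15 + s6(19) → 34
s4(20) + s3(25) → 45
34 + 45 → 79
s1(53) + 79 → 132
Total encoded bits = sum of merged weights = 15 + 34 + 45 + 79 + 132 = 305.

305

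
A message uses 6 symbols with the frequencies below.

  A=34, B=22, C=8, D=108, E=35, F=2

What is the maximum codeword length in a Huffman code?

5

Merge the two lowest-weight nodes at each step:
combine F(2), C(8) → 10
combine 10, B(22) → 32
combine 32, A(34) → 66
combine E(35), 66 → 101
combine 101, D(108) → 209
The first pair merged (F, C) ends up deepest, at depth 5.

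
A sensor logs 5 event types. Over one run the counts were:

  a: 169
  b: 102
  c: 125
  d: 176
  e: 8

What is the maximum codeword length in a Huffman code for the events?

Merge the two lowest-weight nodes at each step:
combine e(8), b(102) → 110
combine 110, c(125) → 235
combine a(169), d(176) → 345
combine 235, 345 → 580
The rarest symbols sit at the bottom; the longest codeword is 3 bits.

3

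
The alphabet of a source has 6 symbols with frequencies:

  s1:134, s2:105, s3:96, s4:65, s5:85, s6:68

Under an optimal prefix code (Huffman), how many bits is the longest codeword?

Merge the two lowest-weight nodes at each step:
merge s4(65) and s6(68): 133
merge s5(85) and s3(96): 181
merge s2(105) and 133: 238
merge s1(134) and 181: 315
merge 238 and 315: 553
Maximum depth reached is 3.

3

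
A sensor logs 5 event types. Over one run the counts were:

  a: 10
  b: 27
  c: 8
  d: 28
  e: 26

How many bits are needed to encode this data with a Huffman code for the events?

Greedily combine the two least-frequent nodes:
c(8) + a(10) → 18
18 + e(26) → 44
b(27) + d(28) → 55
44 + 55 → 99
Total encoded bits = sum of merged weights = 18 + 44 + 55 + 99 = 216.

216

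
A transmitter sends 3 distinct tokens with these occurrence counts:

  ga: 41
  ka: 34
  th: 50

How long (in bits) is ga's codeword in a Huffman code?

2

Build the tree from the bottom:
ka(34) + ga(41) → 75
th(50) + 75 → 125
ga sits 2 levels below the root, so its codeword is 2 bits.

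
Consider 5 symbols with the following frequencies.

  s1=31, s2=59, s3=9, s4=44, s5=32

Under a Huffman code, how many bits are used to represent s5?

Repeatedly merge the two smallest:
s3(9) + s1(31) → 40
s5(32) + 40 → 72
s4(44) + s2(59) → 103
72 + 103 → 175
s5's leaf is at depth 2, giving a 2-bit codeword.

2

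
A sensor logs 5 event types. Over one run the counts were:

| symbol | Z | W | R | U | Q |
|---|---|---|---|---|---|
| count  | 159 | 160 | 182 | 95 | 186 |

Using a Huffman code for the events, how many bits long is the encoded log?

Merge the two smallest weights repeatedly:
combine U(95), Z(159) → 254
combine W(160), R(182) → 342
combine Q(186), 254 → 440
combine 342, 440 → 782
Total encoded bits = sum of merged weights = 254 + 342 + 440 + 782 = 1818.

1818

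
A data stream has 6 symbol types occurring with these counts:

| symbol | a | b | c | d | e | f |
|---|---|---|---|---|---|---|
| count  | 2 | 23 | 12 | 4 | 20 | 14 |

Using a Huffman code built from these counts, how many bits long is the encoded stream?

Merge the two smallest weights repeatedly:
merge a(2) and d(4): 6
merge 6 and c(12): 18
merge f(14) and 18: 32
merge e(20) and b(23): 43
merge 32 and 43: 75
The encoded length is the sum of every internal node's weight: 6 + 18 + 32 + 43 + 75 = 174 bits.

174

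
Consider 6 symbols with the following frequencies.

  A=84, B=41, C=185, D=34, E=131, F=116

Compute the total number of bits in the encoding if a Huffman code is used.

Build the Huffman tree bottom-up:
combine D(34), B(41) → 75
combine 75, A(84) → 159
combine F(116), E(131) → 247
combine 159, C(185) → 344
combine 247, 344 → 591
Total encoded bits = sum of merged weights = 75 + 159 + 247 + 344 + 591 = 1416.

1416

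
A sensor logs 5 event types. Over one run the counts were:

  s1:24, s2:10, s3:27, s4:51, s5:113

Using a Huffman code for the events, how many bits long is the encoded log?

432

Build the Huffman tree bottom-up:
s2(10) + s1(24) → 34
s3(27) + 34 → 61
s4(51) + 61 → 112
112 + s5(113) → 225
Each symbol's bit-cost is frequency × depth; summing gives 432 bits (equivalently 34 + 61 + 112 + 225).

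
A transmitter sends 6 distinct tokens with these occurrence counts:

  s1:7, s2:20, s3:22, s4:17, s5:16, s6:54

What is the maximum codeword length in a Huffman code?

4

Merge the two lowest-weight nodes at each step:
s1(7) + s5(16) → 23
s4(17) + s2(20) → 37
s3(22) + 23 → 45
37 + 45 → 82
s6(54) + 82 → 136
The rarest symbols sit at the bottom; the longest codeword is 4 bits.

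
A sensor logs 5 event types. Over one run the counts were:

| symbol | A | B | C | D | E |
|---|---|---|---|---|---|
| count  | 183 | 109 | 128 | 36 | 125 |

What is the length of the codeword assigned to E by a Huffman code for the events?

Build the tree from the bottom:
combine D(36), B(109) → 145
combine E(125), C(128) → 253
combine 145, A(183) → 328
combine 253, 328 → 581
E's leaf is at depth 2, giving a 2-bit codeword.

2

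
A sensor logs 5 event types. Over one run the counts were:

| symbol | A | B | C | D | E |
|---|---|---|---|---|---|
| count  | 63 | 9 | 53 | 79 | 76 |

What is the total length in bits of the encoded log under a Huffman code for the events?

622

Build the Huffman tree bottom-up:
B(9) + C(53) → 62
62 + A(63) → 125
E(76) + D(79) → 155
125 + 155 → 280
Each symbol's bit-cost is frequency × depth; summing gives 622 bits (equivalently 62 + 125 + 155 + 280).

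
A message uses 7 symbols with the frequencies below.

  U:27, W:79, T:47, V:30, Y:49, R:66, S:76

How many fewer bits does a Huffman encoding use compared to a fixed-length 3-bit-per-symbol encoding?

Fixed-length: 3 bits × 374 symbols = 1122 bits.
Huffman merges:
merge U(27) and V(30): 57
merge T(47) and Y(49): 96
merge 57 and R(66): 123
merge S(76) and W(79): 155
merge 96 and 123: 219
merge 155 and 219: 374
Huffman total = 57 + 96 + 123 + 155 + 219 + 374 = 1024 bits.
Saving = 1122 − 1024 = 98 bits.

98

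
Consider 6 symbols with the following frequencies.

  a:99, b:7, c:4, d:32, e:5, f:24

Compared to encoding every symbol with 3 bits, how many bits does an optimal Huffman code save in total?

205

Fixed-length: 3 bits × 171 symbols = 513 bits.
Huffman merges:
merge c(4) and e(5): 9
merge b(7) and 9: 16
merge 16 and f(24): 40
merge d(32) and 40: 72
merge 72 and a(99): 171
Huffman total = 9 + 16 + 40 + 72 + 171 = 308 bits.
Saving = 513 − 308 = 205 bits.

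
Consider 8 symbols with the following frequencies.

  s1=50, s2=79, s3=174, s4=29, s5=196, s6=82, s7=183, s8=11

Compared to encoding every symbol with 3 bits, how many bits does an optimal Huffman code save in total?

262

Fixed-length: 3 bits × 804 symbols = 2412 bits.
Huffman merges:
s8(11) + s4(29) → 40
40 + s1(50) → 90
s2(79) + s6(82) → 161
90 + 161 → 251
s3(174) + s7(183) → 357
s5(196) + 251 → 447
357 + 447 → 804
Huffman total = 40 + 90 + 161 + 251 + 357 + 447 + 804 = 2150 bits.
Saving = 2412 − 2150 = 262 bits.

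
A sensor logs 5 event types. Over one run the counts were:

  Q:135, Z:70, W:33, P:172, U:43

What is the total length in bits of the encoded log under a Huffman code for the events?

956

Merge the two smallest weights repeatedly:
W(33) + U(43) → 76
Z(70) + 76 → 146
Q(135) + 146 → 281
P(172) + 281 → 453
Each symbol's bit-cost is frequency × depth; summing gives 956 bits (equivalently 76 + 146 + 281 + 453).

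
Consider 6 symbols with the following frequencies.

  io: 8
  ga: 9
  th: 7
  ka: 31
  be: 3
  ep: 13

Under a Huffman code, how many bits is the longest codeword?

4

Merge the two lowest-weight nodes at each step:
combine be(3), th(7) → 10
combine io(8), ga(9) → 17
combine 10, ep(13) → 23
combine 17, 23 → 40
combine ka(31), 40 → 71
The first pair merged (be, th) ends up deepest, at depth 4.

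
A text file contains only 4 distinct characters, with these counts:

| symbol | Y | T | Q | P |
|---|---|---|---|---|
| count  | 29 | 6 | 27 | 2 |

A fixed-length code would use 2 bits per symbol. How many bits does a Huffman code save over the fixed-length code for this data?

Fixed-length: 2 bits × 64 symbols = 128 bits.
Huffman merges:
P(2) + T(6) → 8
8 + Q(27) → 35
Y(29) + 35 → 64
Huffman total = 8 + 35 + 64 = 107 bits.
Saving = 128 − 107 = 21 bits.

21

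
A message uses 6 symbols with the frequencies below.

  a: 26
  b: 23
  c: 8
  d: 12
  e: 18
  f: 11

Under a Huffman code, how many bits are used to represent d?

Huffman merges, smallest pair first:
merge c(8) and f(11): 19
merge d(12) and e(18): 30
merge 19 and b(23): 42
merge a(26) and 30: 56
merge 42 and 56: 98
d sits 3 levels below the root, so its codeword is 3 bits.

3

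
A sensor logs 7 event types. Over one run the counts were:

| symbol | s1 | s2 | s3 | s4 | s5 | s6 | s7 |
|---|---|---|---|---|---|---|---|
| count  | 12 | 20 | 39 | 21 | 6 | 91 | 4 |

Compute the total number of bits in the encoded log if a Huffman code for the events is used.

Greedily combine the two least-frequent nodes:
combine s7(4), s5(6) → 10
combine 10, s1(12) → 22
combine s2(20), s4(21) → 41
combine 22, s3(39) → 61
combine 41, 61 → 102
combine s6(91), 102 → 193
The encoded length is the sum of every internal node's weight: 10 + 22 + 41 + 61 + 102 + 193 = 429 bits.

429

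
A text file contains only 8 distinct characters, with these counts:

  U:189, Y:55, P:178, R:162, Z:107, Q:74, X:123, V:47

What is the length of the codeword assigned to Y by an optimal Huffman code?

5

Repeatedly merge the two smallest:
merge V(47) and Y(55): 102
merge Q(74) and 102: 176
merge Z(107) and X(123): 230
merge R(162) and 176: 338
merge P(178) and U(189): 367
merge 230 and 338: 568
merge 367 and 568: 935
The subtree containing Y is merged 5 times, so code length = 5.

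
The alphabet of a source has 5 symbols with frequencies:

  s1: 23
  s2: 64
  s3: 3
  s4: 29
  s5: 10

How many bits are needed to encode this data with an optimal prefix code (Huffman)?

Build the Huffman tree bottom-up:
s3(3) + s5(10) → 13
13 + s1(23) → 36
s4(29) + 36 → 65
s2(64) + 65 → 129
Total encoded bits = sum of merged weights = 13 + 36 + 65 + 129 = 243.

243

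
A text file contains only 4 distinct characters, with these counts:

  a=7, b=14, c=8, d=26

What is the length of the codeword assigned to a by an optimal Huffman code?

Repeatedly merge the two smallest:
a(7) + c(8) → 15
b(14) + 15 → 29
d(26) + 29 → 55
a's leaf is at depth 3, giving a 3-bit codeword.

3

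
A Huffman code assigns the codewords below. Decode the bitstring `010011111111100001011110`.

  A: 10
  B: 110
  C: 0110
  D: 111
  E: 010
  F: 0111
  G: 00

EFDDGGADA

Read left to right; each codeword is recognised as soon as it completes (prefix code):
  010→E | 0111→F | 111→D | 111→D | 00→G | 00→G | 10→A | 111→D | 10→A
Decoded message: EFDDGGADA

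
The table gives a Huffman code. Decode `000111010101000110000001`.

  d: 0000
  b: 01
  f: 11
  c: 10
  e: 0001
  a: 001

efbbbecdb

Read left to right; each codeword is recognised as soon as it completes (prefix code):
  0001→e | 11→f | 01→b | 01→b | 01→b | 0001→e | 10→c | 0000→d | 01→b
Decoded message: efbbbecdb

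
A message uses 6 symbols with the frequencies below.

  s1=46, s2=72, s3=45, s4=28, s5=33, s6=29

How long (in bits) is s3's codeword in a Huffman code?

3

Repeatedly merge the two smallest:
combine s4(28), s6(29) → 57
combine s5(33), s3(45) → 78
combine s1(46), 57 → 103
combine s2(72), 78 → 150
combine 103, 150 → 253
s3's leaf is at depth 3, giving a 3-bit codeword.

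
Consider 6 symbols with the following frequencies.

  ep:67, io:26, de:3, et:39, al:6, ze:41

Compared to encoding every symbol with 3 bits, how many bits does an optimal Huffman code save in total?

Fixed-length: 3 bits × 182 symbols = 546 bits.
Huffman merges:
de(3) + al(6) → 9
9 + io(26) → 35
35 + et(39) → 74
ze(41) + ep(67) → 108
74 + 108 → 182
Huffman total = 9 + 35 + 74 + 108 + 182 = 408 bits.
Saving = 546 − 408 = 138 bits.

138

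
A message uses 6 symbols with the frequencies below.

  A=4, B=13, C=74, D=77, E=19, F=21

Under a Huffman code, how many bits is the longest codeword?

5

Merge the two lowest-weight nodes at each step:
merge A(4) and B(13): 17
merge 17 and E(19): 36
merge F(21) and 36: 57
merge 57 and C(74): 131
merge D(77) and 131: 208
Maximum depth reached is 5.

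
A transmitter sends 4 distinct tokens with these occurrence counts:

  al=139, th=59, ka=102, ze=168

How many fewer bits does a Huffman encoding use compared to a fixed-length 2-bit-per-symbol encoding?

7

Fixed-length: 2 bits × 468 symbols = 936 bits.
Huffman merges:
th(59) + ka(102) → 161
al(139) + 161 → 300
ze(168) + 300 → 468
Huffman total = 161 + 300 + 468 = 929 bits.
Saving = 936 − 929 = 7 bits.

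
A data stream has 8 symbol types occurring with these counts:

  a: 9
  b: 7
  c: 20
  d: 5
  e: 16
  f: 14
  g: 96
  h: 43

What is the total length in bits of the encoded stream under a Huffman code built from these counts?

Merge the two smallest weights repeatedly:
merge d(5) and b(7): 12
merge a(9) and 12: 21
merge f(14) and e(16): 30
merge c(20) and 21: 41
merge 30 and 41: 71
merge h(43) and 71: 114
merge g(96) and 114: 210
Total encoded bits = sum of merged weights = 12 + 21 + 30 + 41 + 71 + 114 + 210 = 499.

499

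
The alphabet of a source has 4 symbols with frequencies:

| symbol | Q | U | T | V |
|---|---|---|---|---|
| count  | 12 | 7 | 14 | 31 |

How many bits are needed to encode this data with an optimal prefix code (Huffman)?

116

Greedily combine the two least-frequent nodes:
merge U(7) and Q(12): 19
merge T(14) and 19: 33
merge V(31) and 33: 64
Total encoded bits = sum of merged weights = 19 + 33 + 64 = 116.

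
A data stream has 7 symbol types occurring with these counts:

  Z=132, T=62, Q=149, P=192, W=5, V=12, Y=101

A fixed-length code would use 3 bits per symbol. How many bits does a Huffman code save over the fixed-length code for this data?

Fixed-length: 3 bits × 653 symbols = 1959 bits.
Huffman merges:
combine W(5), V(12) → 17
combine 17, T(62) → 79
combine 79, Y(101) → 180
combine Z(132), Q(149) → 281
combine 180, P(192) → 372
combine 281, 372 → 653
Huffman total = 17 + 79 + 180 + 281 + 372 + 653 = 1582 bits.
Saving = 1959 − 1582 = 377 bits.

377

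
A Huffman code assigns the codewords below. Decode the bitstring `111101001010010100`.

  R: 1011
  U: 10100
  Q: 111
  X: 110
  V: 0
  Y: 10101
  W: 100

Read left to right; each codeword is recognised as soon as it completes (prefix code):
  111→Q | 10100→U | 10100→U | 10100→U
Decoded message: QUUU

QUUU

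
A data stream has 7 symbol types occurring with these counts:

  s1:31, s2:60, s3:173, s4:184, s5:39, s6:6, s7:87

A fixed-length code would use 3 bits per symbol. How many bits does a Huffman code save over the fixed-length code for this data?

331

Fixed-length: 3 bits × 580 symbols = 1740 bits.
Huffman merges:
s6(6) + s1(31) → 37
37 + s5(39) → 76
s2(60) + 76 → 136
s7(87) + 136 → 223
s3(173) + s4(184) → 357
223 + 357 → 580
Huffman total = 37 + 76 + 136 + 223 + 357 + 580 = 1409 bits.
Saving = 1740 − 1409 = 331 bits.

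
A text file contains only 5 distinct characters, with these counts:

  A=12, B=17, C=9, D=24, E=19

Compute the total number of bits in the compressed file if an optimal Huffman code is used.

Merge the two smallest weights repeatedly:
merge C(9) and A(12): 21
merge B(17) and E(19): 36
merge 21 and D(24): 45
merge 36 and 45: 81
The encoded length is the sum of every internal node's weight: 21 + 36 + 45 + 81 = 183 bits.

183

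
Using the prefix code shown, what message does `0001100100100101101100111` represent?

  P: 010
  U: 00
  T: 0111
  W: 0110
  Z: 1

UWPPPZZWT

Read left to right; each codeword is recognised as soon as it completes (prefix code):
  00→U | 0110→W | 010→P | 010→P | 010→P | 1→Z | 1→Z | 0110→W | 0111→T
Decoded message: UWPPPZZWT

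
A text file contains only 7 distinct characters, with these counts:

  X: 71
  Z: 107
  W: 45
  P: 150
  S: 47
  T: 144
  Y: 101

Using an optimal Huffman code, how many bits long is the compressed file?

Build the Huffman tree bottom-up:
W(45) + S(47) → 92
X(71) + 92 → 163
Y(101) + Z(107) → 208
T(144) + P(150) → 294
163 + 208 → 371
294 + 371 → 665
Each symbol's bit-cost is frequency × depth; summing gives 1793 bits (equivalently 92 + 163 + 208 + 294 + 371 + 665).

1793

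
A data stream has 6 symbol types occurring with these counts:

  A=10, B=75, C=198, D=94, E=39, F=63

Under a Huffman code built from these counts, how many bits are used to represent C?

1

Huffman merges, smallest pair first:
merge A(10) and E(39): 49
merge 49 and F(63): 112
merge B(75) and D(94): 169
merge 112 and 169: 281
merge C(198) and 281: 479
C is a child of the root — depth 1, so its codeword is a single bit.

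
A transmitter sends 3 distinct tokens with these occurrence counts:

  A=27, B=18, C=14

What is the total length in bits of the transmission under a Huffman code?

91

Build the Huffman tree bottom-up:
combine C(14), B(18) → 32
combine A(27), 32 → 59
The encoded length is the sum of every internal node's weight: 32 + 59 = 91 bits.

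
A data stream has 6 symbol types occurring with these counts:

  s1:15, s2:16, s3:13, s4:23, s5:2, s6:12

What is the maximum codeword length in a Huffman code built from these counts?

Merge the two lowest-weight nodes at each step:
s5(2) + s6(12) → 14
s3(13) + 14 → 27
s1(15) + s2(16) → 31
s4(23) + 27 → 50
31 + 50 → 81
The rarest symbols sit at the bottom; the longest codeword is 4 bits.

4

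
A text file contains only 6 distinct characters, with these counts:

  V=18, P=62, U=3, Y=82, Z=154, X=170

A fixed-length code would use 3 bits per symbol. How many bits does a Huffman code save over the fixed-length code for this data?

390

Fixed-length: 3 bits × 489 symbols = 1467 bits.
Huffman merges:
U(3) + V(18) → 21
21 + P(62) → 83
Y(82) + 83 → 165
Z(154) + 165 → 319
X(170) + 319 → 489
Huffman total = 21 + 83 + 165 + 319 + 489 = 1077 bits.
Saving = 1467 − 1077 = 390 bits.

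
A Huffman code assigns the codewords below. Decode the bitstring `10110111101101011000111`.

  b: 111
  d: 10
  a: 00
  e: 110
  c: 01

Read left to right; each codeword is recognised as soon as it completes (prefix code):
  10→d | 110→e | 111→b | 10→d | 110→e | 10→d | 110→e | 00→a | 111→b
Decoded message: debdedeab

debdedeab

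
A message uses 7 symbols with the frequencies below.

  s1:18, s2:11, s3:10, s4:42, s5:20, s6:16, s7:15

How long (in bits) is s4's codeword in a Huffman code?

Repeatedly merge the two smallest:
s3(10) + s2(11) → 21
s7(15) + s6(16) → 31
s1(18) + s5(20) → 38
21 + 31 → 52
38 + s4(42) → 80
52 + 80 → 132
s4 sits 2 levels below the root, so its codeword is 2 bits.

2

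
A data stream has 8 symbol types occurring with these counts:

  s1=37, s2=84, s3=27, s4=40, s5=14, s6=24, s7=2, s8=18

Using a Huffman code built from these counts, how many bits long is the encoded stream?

664

Greedily combine the two least-frequent nodes:
combine s7(2), s5(14) → 16
combine 16, s8(18) → 34
combine s6(24), s3(27) → 51
combine 34, s1(37) → 71
combine s4(40), 51 → 91
combine 71, s2(84) → 155
combine 91, 155 → 246
Each symbol's bit-cost is frequency × depth; summing gives 664 bits (equivalently 16 + 34 + 51 + 71 + 91 + 155 + 246).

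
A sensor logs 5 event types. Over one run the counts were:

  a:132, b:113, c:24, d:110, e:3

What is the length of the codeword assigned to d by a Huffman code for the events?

Huffman merges, smallest pair first:
merge e(3) and c(24): 27
merge 27 and d(110): 137
merge b(113) and a(132): 245
merge 137 and 245: 382
d's leaf is at depth 2, giving a 2-bit codeword.

2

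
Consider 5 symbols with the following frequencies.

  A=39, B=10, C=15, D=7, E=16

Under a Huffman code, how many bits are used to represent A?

Huffman merges, smallest pair first:
merge D(7) and B(10): 17
merge C(15) and E(16): 31
merge 17 and 31: 48
merge A(39) and 48: 87
A is a child of the root — depth 1, so its codeword is a single bit.

1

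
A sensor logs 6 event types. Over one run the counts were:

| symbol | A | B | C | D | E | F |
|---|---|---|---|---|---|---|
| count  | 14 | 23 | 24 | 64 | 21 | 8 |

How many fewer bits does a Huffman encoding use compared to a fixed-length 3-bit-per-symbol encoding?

106

Fixed-length: 3 bits × 154 symbols = 462 bits.
Huffman merges:
combine F(8), A(14) → 22
combine E(21), 22 → 43
combine B(23), C(24) → 47
combine 43, 47 → 90
combine D(64), 90 → 154
Huffman total = 22 + 43 + 47 + 90 + 154 = 356 bits.
Saving = 462 − 356 = 106 bits.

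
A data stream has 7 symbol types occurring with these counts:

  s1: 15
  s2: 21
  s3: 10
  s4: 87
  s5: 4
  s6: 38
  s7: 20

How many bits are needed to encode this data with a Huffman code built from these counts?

454

Greedily combine the two least-frequent nodes:
combine s5(4), s3(10) → 14
combine 14, s1(15) → 29
combine s7(20), s2(21) → 41
combine 29, s6(38) → 67
combine 41, 67 → 108
combine s4(87), 108 → 195
Each symbol's bit-cost is frequency × depth; summing gives 454 bits (equivalently 14 + 29 + 41 + 67 + 108 + 195).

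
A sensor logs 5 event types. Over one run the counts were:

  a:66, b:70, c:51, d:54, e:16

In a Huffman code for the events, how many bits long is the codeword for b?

2

Repeatedly merge the two smallest:
merge e(16) and c(51): 67
merge d(54) and a(66): 120
merge 67 and b(70): 137
merge 120 and 137: 257
b sits 2 levels below the root, so its codeword is 2 bits.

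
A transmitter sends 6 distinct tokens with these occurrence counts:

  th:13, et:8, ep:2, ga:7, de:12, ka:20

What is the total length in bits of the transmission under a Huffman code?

Build the Huffman tree bottom-up:
combine ep(2), ga(7) → 9
combine et(8), 9 → 17
combine de(12), th(13) → 25
combine 17, ka(20) → 37
combine 25, 37 → 62
The encoded length is the sum of every internal node's weight: 9 + 17 + 25 + 37 + 62 = 150 bits.

150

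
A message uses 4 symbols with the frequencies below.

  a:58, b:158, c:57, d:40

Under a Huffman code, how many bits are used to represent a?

2

Huffman merges, smallest pair first:
combine d(40), c(57) → 97
combine a(58), 97 → 155
combine 155, b(158) → 313
a's leaf is at depth 2, giving a 2-bit codeword.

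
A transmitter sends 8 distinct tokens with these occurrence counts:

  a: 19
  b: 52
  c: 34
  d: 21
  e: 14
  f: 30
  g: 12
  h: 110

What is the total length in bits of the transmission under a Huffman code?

Merge the two smallest weights repeatedly:
merge g(12) and e(14): 26
merge a(19) and d(21): 40
merge 26 and f(30): 56
merge c(34) and 40: 74
merge b(52) and 56: 108
merge 74 and 108: 182
merge h(110) and 182: 292
Each symbol's bit-cost is frequency × depth; summing gives 778 bits (equivalently 26 + 40 + 56 + 74 + 108 + 182 + 292).

778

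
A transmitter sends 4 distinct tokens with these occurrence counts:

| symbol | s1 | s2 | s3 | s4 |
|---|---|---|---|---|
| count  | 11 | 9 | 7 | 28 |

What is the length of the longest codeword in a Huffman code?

3

Merge the two lowest-weight nodes at each step:
combine s3(7), s2(9) → 16
combine s1(11), 16 → 27
combine 27, s4(28) → 55
The rarest symbols sit at the bottom; the longest codeword is 3 bits.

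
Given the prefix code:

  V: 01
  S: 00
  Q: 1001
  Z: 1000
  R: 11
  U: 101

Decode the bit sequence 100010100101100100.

ZUSUQS

Read left to right; each codeword is recognised as soon as it completes (prefix code):
  1000→Z | 101→U | 00→S | 101→U | 1001→Q | 00→S
Decoded message: ZUSUQS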